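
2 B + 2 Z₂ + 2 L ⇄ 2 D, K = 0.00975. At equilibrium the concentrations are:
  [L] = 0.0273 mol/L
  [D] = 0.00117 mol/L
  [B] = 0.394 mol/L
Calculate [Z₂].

[Z₂] = 1.10 mol/L

At equilibrium, K = [D]² / ([B]²·[Z₂]²·[L]²) = 0.00975.
(0.00117)² / ((0.394)²·([Z₂])²·(0.0273)²) = 0.00975
[Z₂]² = 1.21 ⇒ [Z₂] = 1.10 mol/L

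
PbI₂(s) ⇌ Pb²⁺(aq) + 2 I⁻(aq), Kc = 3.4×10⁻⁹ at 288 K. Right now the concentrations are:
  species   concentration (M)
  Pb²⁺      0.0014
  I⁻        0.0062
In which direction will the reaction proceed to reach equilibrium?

(PbI₂ is a pure solid — omitted from Qc.)
Qc = [Pb²⁺]·[I⁻]² = (0.0014)·(0.0062)² = 5.4×10⁻⁸
Qc = 5.4×10⁻⁸ > Kc = 3.4×10⁻⁹, so the reverse reaction proceeds.

toward reactants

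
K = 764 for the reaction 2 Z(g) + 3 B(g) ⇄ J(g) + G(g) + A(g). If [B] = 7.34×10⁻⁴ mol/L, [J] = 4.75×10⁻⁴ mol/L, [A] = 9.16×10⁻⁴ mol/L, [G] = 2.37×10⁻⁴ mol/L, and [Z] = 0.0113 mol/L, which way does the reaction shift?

in the reverse direction

Q = [J]·[G]·[A] / ([Z]²·[B]³) = (4.75×10⁻⁴)·(2.37×10⁻⁴)·(9.16×10⁻⁴) / ((0.0113)²·(7.34×10⁻⁴)³) = 2040
Q = 2040 > K = 764, so the reverse reaction proceeds.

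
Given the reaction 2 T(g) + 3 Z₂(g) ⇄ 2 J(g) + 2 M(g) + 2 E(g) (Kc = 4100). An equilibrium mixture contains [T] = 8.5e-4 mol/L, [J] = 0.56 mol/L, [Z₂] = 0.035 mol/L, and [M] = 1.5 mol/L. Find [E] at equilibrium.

[E] = 4.2e-4 mol/L

At equilibrium, Kc = [J]²·[M]²·[E]² / ([T]²·[Z₂]³) = 4100.
(0.56)²·(1.5)²·([E])² / ((8.5e-4)²·(0.035)³) = 4100
[E]² = 1.80e-7 ⇒ [E] = 4.2e-4 mol/L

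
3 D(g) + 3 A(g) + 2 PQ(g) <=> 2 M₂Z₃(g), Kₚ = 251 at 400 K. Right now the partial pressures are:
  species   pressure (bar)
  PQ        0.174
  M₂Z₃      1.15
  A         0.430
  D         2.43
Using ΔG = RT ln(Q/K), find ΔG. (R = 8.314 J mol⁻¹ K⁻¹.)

Qₚ = P(M₂Z₃)² / (P(D)³·P(A)³·P(PQ)²) = (1.15)² / ((2.43)³·(0.430)³·(0.174)²) = 38.3
ΔG = RT ln(Qₚ/Kₚ) = (8.314 J mol⁻¹ K⁻¹)(400 K) × ln(38.3/251)
   = (3.326 kJ/mol)(-1.880) = -6.25 kJ/mol
ΔG < 0, so the forward reaction is spontaneous (proceeds forward).

ΔG = -6.25 kJ/mol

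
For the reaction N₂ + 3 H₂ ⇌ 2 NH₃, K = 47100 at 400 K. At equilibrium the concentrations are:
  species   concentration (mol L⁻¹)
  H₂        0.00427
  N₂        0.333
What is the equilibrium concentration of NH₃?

[NH₃] = 0.0349 mol L⁻¹

At equilibrium, K = [NH₃]² / ([N₂]·[H₂]³) = 47100.
([NH₃])² / ((0.333)·(0.00427)³) = 47100
[NH₃]² = 0.00122 ⇒ [NH₃] = 0.0349 mol L⁻¹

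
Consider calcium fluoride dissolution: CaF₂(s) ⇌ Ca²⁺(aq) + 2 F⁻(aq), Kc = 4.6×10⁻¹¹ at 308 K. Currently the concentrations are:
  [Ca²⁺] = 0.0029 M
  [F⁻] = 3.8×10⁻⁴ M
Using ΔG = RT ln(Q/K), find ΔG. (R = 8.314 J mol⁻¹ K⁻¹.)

(CaF₂ is a pure solid — omitted from Qc.)
Qc = [Ca²⁺]·[F⁻]² = (0.0029)·(3.8×10⁻⁴)² = 4.19×10⁻¹⁰
ΔG = RT ln(Qc/Kc) = (8.314 J mol⁻¹ K⁻¹)(308 K) × ln(4.19×10⁻¹⁰/4.6×10⁻¹¹)
   = (2.561 kJ/mol)(2.209) = 5.66 kJ/mol
ΔG > 0, so the forward reaction is non-spontaneous (proceeds in reverse).

ΔG = 5.66 kJ/mol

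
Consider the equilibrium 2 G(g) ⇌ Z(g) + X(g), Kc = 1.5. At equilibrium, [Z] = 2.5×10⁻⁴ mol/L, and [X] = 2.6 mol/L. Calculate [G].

At equilibrium, Kc = [Z]·[X] / [G]² = 1.5.
(2.5×10⁻⁴)·(2.6) / ([G])² = 1.5
[G]² = 4.33×10⁻⁴ ⇒ [G] = 0.021 mol/L

[G] = 0.021 mol/L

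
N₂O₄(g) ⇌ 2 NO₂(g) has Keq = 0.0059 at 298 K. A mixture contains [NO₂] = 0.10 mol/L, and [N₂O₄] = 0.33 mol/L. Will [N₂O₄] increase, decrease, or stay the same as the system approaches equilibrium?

increase

Q = [NO₂]² / [N₂O₄] = (0.10)² / (0.33) = 0.030
Q = 0.030 > Keq = 0.0059: net reverse reaction.
N₂O₄ is a reactant, so it increases.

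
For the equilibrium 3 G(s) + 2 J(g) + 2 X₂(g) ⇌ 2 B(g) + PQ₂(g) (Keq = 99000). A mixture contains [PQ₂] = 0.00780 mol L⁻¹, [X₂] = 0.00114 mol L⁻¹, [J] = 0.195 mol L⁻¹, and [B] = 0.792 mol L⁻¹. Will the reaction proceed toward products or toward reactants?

(G is a pure solid — omitted from Q.)
Q = [B]²·[PQ₂] / ([J]²·[X₂]²) = (0.792)²·(0.00780) / ((0.195)²·(0.00114)²) = 99000
Q = 99000 = Keq, so the system is already at equilibrium.

neither direction; the system is at equilibrium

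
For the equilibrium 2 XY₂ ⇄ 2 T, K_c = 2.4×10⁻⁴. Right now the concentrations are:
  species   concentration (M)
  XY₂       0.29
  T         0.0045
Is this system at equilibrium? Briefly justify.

yes, at equilibrium

Q_c = [T]² / [XY₂]² = (0.0045)² / (0.29)² = 2.4×10⁻⁴
Q_c = 2.4×10⁻⁴ = K_c; the system is at equilibrium.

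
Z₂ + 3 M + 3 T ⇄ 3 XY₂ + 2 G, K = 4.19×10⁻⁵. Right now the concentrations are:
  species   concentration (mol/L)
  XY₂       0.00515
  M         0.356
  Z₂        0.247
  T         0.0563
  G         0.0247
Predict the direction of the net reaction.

at equilibrium

Q = [XY₂]³·[G]² / ([Z₂]·[M]³·[T]³) = (0.00515)³·(0.0247)² / ((0.247)·(0.356)³·(0.0563)³) = 4.19×10⁻⁵
Q = 4.19×10⁻⁵ = K, so the system is already at equilibrium.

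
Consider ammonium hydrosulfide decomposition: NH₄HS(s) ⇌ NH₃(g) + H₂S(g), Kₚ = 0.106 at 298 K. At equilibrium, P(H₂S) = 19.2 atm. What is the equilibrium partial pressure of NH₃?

(NH₄HS is a pure solid — omitted from Kₚ.)
At equilibrium, Kₚ = P(NH₃)·P(H₂S) = 0.106.
(P(NH₃))·(19.2) = 0.106
P(NH₃) = 0.00552 atm

P(NH₃) = 0.00552 atm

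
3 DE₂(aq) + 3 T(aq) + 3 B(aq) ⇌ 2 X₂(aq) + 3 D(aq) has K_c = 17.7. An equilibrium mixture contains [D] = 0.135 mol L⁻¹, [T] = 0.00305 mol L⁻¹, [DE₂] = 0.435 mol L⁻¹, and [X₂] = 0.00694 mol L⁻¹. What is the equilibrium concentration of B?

At equilibrium, K_c = [X₂]²·[D]³ / ([DE₂]³·[T]³·[B]³) = 17.7.
(0.00694)²·(0.135)³ / ((0.435)³·(0.00305)³·([B])³) = 17.7
[B]³ = 2.87 ⇒ [B] = 1.42 mol L⁻¹

[B] = 1.42 mol L⁻¹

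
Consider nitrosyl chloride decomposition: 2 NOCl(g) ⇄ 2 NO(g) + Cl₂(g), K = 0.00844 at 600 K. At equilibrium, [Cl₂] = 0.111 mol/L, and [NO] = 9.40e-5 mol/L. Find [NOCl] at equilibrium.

[NOCl] = 3.41e-4 mol/L

At equilibrium, K = [NO]²·[Cl₂] / [NOCl]² = 0.00844.
(9.40e-5)²·(0.111) / ([NOCl])² = 0.00844
[NOCl]² = 1.16e-7 ⇒ [NOCl] = 3.41e-4 mol/L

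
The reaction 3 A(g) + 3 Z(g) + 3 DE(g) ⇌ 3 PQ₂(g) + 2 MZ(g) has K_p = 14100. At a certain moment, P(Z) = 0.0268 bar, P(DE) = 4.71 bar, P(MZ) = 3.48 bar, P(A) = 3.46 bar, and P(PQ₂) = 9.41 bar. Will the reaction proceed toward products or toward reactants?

Q_p = P(PQ₂)³·P(MZ)² / (P(A)³·P(Z)³·P(DE)³) = (9.41)³·(3.48)² / ((3.46)³·(0.0268)³·(4.71)³) = 1.21e5
Q_p = 1.21e5 > K_p = 14100, so the reverse reaction proceeds.

reverse (toward reactants)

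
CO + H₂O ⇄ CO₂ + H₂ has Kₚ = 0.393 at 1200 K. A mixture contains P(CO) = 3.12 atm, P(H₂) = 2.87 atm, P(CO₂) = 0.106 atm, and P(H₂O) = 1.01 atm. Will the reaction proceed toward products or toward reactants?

in the forward direction

Qₚ = P(CO₂)·P(H₂) / (P(CO)·P(H₂O)) = (0.106)·(2.87) / ((3.12)·(1.01)) = 0.0965
Qₚ = 0.0965 < Kₚ = 0.393, so the forward reaction proceeds.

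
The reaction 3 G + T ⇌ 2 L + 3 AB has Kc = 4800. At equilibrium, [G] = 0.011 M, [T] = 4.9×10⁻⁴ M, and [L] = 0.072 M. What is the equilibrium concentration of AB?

At equilibrium, Kc = [L]²·[AB]³ / ([G]³·[T]) = 4800.
(0.072)²·([AB])³ / ((0.011)³·(4.9×10⁻⁴)) = 4800
[AB]³ = 6.04×10⁻⁴ ⇒ [AB] = 0.085 M

[AB] = 0.085 M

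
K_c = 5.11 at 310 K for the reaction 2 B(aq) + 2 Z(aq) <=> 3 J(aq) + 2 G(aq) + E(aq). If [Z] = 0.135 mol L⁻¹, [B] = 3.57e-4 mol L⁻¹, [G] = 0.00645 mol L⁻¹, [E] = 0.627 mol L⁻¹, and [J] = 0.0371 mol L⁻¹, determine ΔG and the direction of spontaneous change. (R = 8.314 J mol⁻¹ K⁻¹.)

ΔG = -5.64 kJ/mol; the forward reaction is spontaneous

Q_c = [J]³·[G]²·[E] / ([B]²·[Z]²) = (0.0371)³·(0.00645)²·(0.627) / ((3.57e-4)²·(0.135)²) = 0.573
ΔG = RT ln(Q_c/K_c) = (8.314 J mol⁻¹ K⁻¹)(310 K) × ln(0.573/5.11)
   = (2.577 kJ/mol)(-2.188) = -5.64 kJ/mol
ΔG < 0, so the forward reaction is spontaneous (proceeds forward).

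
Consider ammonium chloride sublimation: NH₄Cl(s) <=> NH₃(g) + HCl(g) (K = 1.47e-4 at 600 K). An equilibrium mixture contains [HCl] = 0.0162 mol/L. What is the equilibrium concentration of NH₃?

(NH₄Cl is a pure solid — omitted from K.)
At equilibrium, K = [NH₃]·[HCl] = 1.47e-4.
([NH₃])·(0.0162) = 1.47e-4
[NH₃] = 0.00907 mol/L

[NH₃] = 0.00907 mol/L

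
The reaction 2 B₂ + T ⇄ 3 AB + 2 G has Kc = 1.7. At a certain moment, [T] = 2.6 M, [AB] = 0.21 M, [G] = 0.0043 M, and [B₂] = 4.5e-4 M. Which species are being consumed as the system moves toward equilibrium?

B₂, T (reactants)

Qc = [AB]³·[G]² / ([B₂]²·[T]) = (0.21)³·(0.0043)² / ((4.5e-4)²·(2.6)) = 0.33
Qc = 0.33 < Kc = 1.7: net forward reaction.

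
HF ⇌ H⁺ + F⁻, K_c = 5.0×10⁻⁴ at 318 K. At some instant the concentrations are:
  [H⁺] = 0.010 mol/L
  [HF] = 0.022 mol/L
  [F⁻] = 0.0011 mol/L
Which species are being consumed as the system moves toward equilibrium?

Q_c = [H⁺]·[F⁻] / [HF] = (0.010)·(0.0011) / (0.022) = 5.0×10⁻⁴
Q_c = 5.0×10⁻⁴ = K_c; the system is at equilibrium.

none (at equilibrium)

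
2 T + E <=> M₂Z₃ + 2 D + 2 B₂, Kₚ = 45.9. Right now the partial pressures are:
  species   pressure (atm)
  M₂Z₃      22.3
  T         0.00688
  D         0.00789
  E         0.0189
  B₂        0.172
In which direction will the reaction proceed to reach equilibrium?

Qₚ = P(M₂Z₃)·P(D)²·P(B₂)² / (P(T)²·P(E)) = (22.3)·(0.00789)²·(0.172)² / ((0.00688)²·(0.0189)) = 45.9
Qₚ = 45.9 = Kₚ, so the system is already at equilibrium.

neither direction; the system is at equilibrium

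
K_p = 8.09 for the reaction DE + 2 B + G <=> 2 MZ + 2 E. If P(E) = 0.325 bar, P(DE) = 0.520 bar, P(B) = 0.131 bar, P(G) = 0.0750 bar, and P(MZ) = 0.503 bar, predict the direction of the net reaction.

Q_p = P(MZ)²·P(E)² / (P(DE)·P(B)²·P(G)) = (0.503)²·(0.325)² / ((0.520)·(0.131)²·(0.0750)) = 39.9
Q_p = 39.9 > K_p = 8.09, so the reverse reaction proceeds.

in the reverse direction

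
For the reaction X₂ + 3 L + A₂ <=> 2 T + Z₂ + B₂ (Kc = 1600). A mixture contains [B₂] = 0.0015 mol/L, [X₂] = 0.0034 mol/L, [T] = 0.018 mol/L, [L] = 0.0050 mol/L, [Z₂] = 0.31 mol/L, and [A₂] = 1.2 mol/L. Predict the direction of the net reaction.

toward products

Qc = [T]²·[Z₂]·[B₂] / ([X₂]·[L]³·[A₂]) = (0.018)²·(0.31)·(0.0015) / ((0.0034)·(0.0050)³·(1.2)) = 300
Qc = 300 < Kc = 1600, so the forward reaction proceeds.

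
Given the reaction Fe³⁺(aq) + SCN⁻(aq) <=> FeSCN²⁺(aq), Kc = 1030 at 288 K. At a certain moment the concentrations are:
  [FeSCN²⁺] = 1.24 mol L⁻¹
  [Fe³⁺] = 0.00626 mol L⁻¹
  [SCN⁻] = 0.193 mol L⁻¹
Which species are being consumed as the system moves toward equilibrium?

none (at equilibrium)

Qc = [FeSCN²⁺] / ([Fe³⁺]·[SCN⁻]) = (1.24) / ((0.00626)·(0.193)) = 1030
Qc = 1030 = Kc; the system is at equilibrium.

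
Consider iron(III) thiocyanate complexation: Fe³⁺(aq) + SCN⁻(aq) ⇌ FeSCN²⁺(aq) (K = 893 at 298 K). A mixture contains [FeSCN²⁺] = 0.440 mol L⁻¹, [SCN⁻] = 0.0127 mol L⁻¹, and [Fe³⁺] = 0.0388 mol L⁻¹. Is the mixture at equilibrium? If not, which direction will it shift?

yes, at equilibrium

Q = [FeSCN²⁺] / ([Fe³⁺]·[SCN⁻]) = (0.440) / ((0.0388)·(0.0127)) = 893
Q = 893 = K; the system is at equilibrium.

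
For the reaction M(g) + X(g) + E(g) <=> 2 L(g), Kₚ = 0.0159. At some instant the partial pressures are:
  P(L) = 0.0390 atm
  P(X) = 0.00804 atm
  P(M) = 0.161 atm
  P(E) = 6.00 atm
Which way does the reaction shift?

Qₚ = P(L)² / (P(M)·P(X)·P(E)) = (0.0390)² / ((0.161)·(0.00804)·(6.00)) = 0.196
Qₚ = 0.196 > Kₚ = 0.0159, so the reverse reaction proceeds.

to the left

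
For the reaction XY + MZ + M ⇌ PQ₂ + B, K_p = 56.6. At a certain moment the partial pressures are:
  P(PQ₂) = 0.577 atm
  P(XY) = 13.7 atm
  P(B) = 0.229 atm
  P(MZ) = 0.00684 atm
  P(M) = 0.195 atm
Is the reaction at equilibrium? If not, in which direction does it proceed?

Q_p = P(PQ₂)·P(B) / (P(XY)·P(MZ)·P(M)) = (0.577)·(0.229) / ((13.7)·(0.00684)·(0.195)) = 7.23
Q_p = 7.23 < K_p = 56.6, so the forward reaction proceeds.

to the right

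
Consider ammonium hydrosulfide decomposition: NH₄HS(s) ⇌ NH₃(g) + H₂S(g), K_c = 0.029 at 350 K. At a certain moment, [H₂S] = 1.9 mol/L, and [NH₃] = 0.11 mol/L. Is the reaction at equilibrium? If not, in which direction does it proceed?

(NH₄HS is a pure solid — omitted from Q_c.)
Q_c = [NH₃]·[H₂S] = (0.11)·(1.9) = 0.21
Q_c = 0.21 > K_c = 0.029, so the reverse reaction proceeds.

toward reactants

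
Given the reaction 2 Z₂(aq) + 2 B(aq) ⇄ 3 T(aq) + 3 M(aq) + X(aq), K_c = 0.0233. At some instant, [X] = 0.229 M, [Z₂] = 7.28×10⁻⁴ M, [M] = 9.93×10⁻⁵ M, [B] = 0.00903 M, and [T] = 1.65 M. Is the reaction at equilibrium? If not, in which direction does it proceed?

Q_c = [T]³·[M]³·[X] / ([Z₂]²·[B]²) = (1.65)³·(9.93×10⁻⁵)³·(0.229) / ((7.28×10⁻⁴)²·(0.00903)²) = 0.0233
Q_c = 0.0233 = K_c, so the system is already at equilibrium.

neither direction; the system is at equilibrium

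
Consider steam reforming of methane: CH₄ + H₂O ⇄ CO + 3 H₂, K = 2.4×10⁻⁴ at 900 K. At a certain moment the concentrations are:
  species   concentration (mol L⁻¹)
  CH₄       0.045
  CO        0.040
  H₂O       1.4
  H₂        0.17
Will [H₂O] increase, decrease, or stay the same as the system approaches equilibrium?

increase

Q = [CO]·[H₂]³ / ([CH₄]·[H₂O]) = (0.040)·(0.17)³ / ((0.045)·(1.4)) = 0.0031
Q = 0.0031 > K = 2.4×10⁻⁴: net reverse reaction.
H₂O is a reactant, so it increases.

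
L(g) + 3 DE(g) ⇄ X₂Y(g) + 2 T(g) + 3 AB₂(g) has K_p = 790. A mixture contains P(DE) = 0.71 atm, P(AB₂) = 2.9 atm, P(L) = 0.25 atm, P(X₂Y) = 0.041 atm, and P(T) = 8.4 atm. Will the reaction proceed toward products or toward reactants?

Q_p = P(X₂Y)·P(T)²·P(AB₂)³ / (P(L)·P(DE)³) = (0.041)·(8.4)²·(2.9)³ / ((0.25)·(0.71)³) = 790
Q_p = 790 = K_p, so the system is already at equilibrium.

at equilibrium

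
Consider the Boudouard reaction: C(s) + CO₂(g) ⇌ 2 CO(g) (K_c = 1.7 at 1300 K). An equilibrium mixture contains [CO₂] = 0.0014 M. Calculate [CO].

[CO] = 0.049 M

(C is a pure solid — omitted from K_c.)
At equilibrium, K_c = [CO]² / [CO₂] = 1.7.
([CO])² / (0.0014) = 1.7
[CO]² = 0.00238 ⇒ [CO] = 0.049 M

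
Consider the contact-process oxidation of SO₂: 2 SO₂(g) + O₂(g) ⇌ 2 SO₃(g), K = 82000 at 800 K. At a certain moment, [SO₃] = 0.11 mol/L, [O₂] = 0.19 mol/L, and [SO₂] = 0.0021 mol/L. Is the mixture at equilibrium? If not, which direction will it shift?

no; Q < K, reaction proceeds forward

Q = [SO₃]² / ([SO₂]²·[O₂]) = (0.11)² / ((0.0021)²·(0.19)) = 14000
Q = 14000 < K = 82000: net forward reaction.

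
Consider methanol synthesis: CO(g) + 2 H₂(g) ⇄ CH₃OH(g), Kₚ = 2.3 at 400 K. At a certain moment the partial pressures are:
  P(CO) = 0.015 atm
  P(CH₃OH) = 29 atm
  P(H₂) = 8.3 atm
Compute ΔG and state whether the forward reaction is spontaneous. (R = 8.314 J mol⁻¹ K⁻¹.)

Qₚ = P(CH₃OH) / (P(CO)·P(H₂)²) = (29) / ((0.015)·(8.3)²) = 28.1
ΔG = RT ln(Qₚ/Kₚ) = (8.314 J mol⁻¹ K⁻¹)(400 K) × ln(28.1/2.3)
   = (3.326 kJ/mol)(2.503) = 8.32 kJ/mol
ΔG > 0, so the forward reaction is non-spontaneous (proceeds in reverse).

ΔG = 8.32 kJ/mol; the forward reaction is non-spontaneous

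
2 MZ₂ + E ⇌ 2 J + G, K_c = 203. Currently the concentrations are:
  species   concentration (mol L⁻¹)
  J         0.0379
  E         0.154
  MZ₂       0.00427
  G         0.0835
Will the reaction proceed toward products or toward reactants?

to the right

Q_c = [J]²·[G] / ([MZ₂]²·[E]) = (0.0379)²·(0.0835) / ((0.00427)²·(0.154)) = 42.7
Q_c = 42.7 < K_c = 203, so the forward reaction proceeds.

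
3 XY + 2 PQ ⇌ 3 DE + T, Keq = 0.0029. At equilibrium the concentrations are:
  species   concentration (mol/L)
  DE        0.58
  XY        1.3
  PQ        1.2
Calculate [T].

[T] = 0.047 mol/L

At equilibrium, Keq = [DE]³·[T] / ([XY]³·[PQ]²) = 0.0029.
(0.58)³·([T]) / ((1.3)³·(1.2)²) = 0.0029
[T] = 0.0470 = 0.047 mol/L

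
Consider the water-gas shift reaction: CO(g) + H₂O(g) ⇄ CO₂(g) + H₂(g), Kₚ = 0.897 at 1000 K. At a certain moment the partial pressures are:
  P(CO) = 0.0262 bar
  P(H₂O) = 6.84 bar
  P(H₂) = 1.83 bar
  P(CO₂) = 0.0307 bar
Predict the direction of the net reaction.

Qₚ = P(CO₂)·P(H₂) / (P(CO)·P(H₂O)) = (0.0307)·(1.83) / ((0.0262)·(6.84)) = 0.313
Qₚ = 0.313 < Kₚ = 0.897, so the forward reaction proceeds.

forward (toward products)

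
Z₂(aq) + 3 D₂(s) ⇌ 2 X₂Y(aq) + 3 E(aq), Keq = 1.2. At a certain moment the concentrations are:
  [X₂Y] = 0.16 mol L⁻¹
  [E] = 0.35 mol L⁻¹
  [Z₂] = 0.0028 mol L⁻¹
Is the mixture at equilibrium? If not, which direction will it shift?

(D₂ is a pure solid — omitted from Q.)
Q = [X₂Y]²·[E]³ / [Z₂] = (0.16)²·(0.35)³ / (0.0028) = 0.39
Q = 0.39 < Keq = 1.2: net forward reaction.

no; Q < K, reaction proceeds forward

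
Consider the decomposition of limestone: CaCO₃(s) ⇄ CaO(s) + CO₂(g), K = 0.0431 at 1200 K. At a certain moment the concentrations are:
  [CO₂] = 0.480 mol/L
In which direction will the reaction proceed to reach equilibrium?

(CaCO₃, CaO are pure solids — omitted from Q.)
Q = [CO₂] = 0.480
Q = 0.480 > K = 0.0431, so the reverse reaction proceeds.

to the left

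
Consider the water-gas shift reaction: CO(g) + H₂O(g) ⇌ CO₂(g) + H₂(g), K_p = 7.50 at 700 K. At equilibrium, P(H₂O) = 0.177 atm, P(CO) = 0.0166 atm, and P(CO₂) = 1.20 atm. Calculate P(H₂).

P(H₂) = 0.0184 atm

At equilibrium, K_p = P(CO₂)·P(H₂) / (P(CO)·P(H₂O)) = 7.50.
(1.20)·(P(H₂)) / ((0.0166)·(0.177)) = 7.50
P(H₂) = 0.0184 atm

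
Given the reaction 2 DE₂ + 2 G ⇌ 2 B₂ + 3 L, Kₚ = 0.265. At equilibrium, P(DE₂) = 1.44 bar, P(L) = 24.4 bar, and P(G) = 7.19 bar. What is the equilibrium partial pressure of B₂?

P(B₂) = 0.0442 bar

At equilibrium, Kₚ = P(B₂)²·P(L)³ / (P(DE₂)²·P(G)²) = 0.265.
(P(B₂))²·(24.4)³ / ((1.44)²·(7.19)²) = 0.265
P(B₂)² = 0.00196 ⇒ P(B₂) = 0.0442 bar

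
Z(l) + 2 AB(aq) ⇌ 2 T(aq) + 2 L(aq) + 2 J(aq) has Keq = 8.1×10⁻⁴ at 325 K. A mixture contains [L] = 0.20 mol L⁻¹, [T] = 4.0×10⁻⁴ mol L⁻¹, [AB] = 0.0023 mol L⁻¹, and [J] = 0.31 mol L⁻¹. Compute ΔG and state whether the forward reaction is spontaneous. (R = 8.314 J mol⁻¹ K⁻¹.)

ΔG = -5.25 kJ/mol; the forward reaction is spontaneous

(Z is a pure liquid — omitted from Q.)
Q = [T]²·[L]²·[J]² / [AB]² = (4.0×10⁻⁴)²·(0.20)²·(0.31)² / (0.0023)² = 1.16×10⁻⁴
ΔG = RT ln(Q/Keq) = (8.314 J mol⁻¹ K⁻¹)(325 K) × ln(1.16×10⁻⁴/8.1×10⁻⁴)
   = (2.702 kJ/mol)(-1.943) = -5.25 kJ/mol
ΔG < 0, so the forward reaction is spontaneous (proceeds forward).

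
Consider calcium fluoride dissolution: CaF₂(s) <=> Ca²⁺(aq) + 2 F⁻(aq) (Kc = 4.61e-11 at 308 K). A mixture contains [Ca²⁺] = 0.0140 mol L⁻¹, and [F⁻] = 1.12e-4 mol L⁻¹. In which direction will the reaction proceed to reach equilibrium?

(CaF₂ is a pure solid — omitted from Qc.)
Qc = [Ca²⁺]·[F⁻]² = (0.0140)·(1.12e-4)² = 1.76e-10
Qc = 1.76e-10 > Kc = 4.61e-11, so the reverse reaction proceeds.

reverse (toward reactants)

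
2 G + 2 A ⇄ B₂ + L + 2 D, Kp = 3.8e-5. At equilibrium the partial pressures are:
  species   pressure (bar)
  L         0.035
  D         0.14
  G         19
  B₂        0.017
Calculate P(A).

P(A) = 0.029 bar

At equilibrium, Kp = P(B₂)·P(L)·P(D)² / (P(G)²·P(A)²) = 3.8e-5.
(0.017)·(0.035)·(0.14)² / ((19)²·(P(A))²) = 3.8e-5
P(A)² = 8.50e-4 ⇒ P(A) = 0.029 bar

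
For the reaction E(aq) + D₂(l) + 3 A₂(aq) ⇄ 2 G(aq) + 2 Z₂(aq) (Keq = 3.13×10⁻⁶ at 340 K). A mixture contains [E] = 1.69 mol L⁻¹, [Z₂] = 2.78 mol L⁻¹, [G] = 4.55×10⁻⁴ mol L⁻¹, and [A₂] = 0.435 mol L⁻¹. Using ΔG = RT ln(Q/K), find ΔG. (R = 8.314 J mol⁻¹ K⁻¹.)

ΔG = 3.68 kJ/mol

(D₂ is a pure liquid — omitted from Q.)
Q = [G]²·[Z₂]² / ([E]·[A₂]³) = (4.55×10⁻⁴)²·(2.78)² / ((1.69)·(0.435)³) = 1.15×10⁻⁵
ΔG = RT ln(Q/Keq) = (8.314 J mol⁻¹ K⁻¹)(340 K) × ln(1.15×10⁻⁵/3.13×10⁻⁶)
   = (2.827 kJ/mol)(1.301) = 3.68 kJ/mol
ΔG > 0, so the forward reaction is non-spontaneous (proceeds in reverse).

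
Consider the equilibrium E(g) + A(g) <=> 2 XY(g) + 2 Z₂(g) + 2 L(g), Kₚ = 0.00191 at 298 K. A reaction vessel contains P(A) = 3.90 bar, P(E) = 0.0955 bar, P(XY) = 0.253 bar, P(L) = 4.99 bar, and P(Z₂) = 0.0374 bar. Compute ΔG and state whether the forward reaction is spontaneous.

Qₚ = P(XY)²·P(Z₂)²·P(L)² / (P(E)·P(A)) = (0.253)²·(0.0374)²·(4.99)² / ((0.0955)·(3.90)) = 0.00599
ΔG = RT ln(Qₚ/Kₚ) = (8.314 J mol⁻¹ K⁻¹)(298 K) × ln(0.00599/0.00191)
   = (2.478 kJ/mol)(1.143) = 2.83 kJ/mol
ΔG > 0, so the forward reaction is non-spontaneous (proceeds in reverse).

ΔG = 2.83 kJ/mol; the forward reaction is non-spontaneous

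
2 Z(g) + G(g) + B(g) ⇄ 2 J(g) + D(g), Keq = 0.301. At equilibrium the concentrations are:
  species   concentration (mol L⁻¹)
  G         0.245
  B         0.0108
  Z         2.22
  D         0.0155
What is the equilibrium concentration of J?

At equilibrium, Keq = [J]²·[D] / ([Z]²·[G]·[B]) = 0.301.
([J])²·(0.0155) / ((2.22)²·(0.245)·(0.0108)) = 0.301
[J]² = 0.253 ⇒ [J] = 0.503 mol L⁻¹

[J] = 0.503 mol L⁻¹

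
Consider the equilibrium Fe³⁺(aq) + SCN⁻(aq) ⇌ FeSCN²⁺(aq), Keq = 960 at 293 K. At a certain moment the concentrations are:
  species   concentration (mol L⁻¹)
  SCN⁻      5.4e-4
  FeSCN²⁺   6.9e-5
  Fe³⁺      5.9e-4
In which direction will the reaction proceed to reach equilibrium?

Q = [FeSCN²⁺] / ([Fe³⁺]·[SCN⁻]) = (6.9e-5) / ((5.9e-4)·(5.4e-4)) = 220
Q = 220 < Keq = 960, so the forward reaction proceeds.

toward products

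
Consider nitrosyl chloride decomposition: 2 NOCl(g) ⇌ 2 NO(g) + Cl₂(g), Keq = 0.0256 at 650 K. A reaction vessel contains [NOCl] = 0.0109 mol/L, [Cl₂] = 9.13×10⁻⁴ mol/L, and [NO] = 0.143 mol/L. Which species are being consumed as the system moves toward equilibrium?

Q = [NO]²·[Cl₂] / [NOCl]² = (0.143)²·(9.13×10⁻⁴) / (0.0109)² = 0.157
Q = 0.157 > Keq = 0.0256: net reverse reaction.

NO, Cl₂ (products)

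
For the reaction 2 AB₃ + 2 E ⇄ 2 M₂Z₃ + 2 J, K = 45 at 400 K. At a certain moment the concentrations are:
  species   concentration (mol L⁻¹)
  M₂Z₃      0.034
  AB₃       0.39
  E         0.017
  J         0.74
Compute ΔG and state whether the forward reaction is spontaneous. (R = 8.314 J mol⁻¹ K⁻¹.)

ΔG = -3.79 kJ/mol; the forward reaction is spontaneous

Q = [M₂Z₃]²·[J]² / ([AB₃]²·[E]²) = (0.034)²·(0.74)² / ((0.39)²·(0.017)²) = 14.4
ΔG = RT ln(Q/K) = (8.314 J mol⁻¹ K⁻¹)(400 K) × ln(14.4/45)
   = (3.326 kJ/mol)(-1.139) = -3.79 kJ/mol
ΔG < 0, so the forward reaction is spontaneous (proceeds forward).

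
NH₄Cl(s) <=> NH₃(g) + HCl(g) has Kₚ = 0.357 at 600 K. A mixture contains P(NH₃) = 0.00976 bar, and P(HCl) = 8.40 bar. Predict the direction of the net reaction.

(NH₄Cl is a pure solid — omitted from Qₚ.)
Qₚ = P(NH₃)·P(HCl) = (0.00976)·(8.40) = 0.0820
Qₚ = 0.0820 < Kₚ = 0.357, so the forward reaction proceeds.

forward (toward products)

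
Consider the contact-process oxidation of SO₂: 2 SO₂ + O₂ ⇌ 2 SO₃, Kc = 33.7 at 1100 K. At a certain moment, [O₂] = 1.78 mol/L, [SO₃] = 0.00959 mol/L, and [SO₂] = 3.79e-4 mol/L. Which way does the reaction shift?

Qc = [SO₃]² / ([SO₂]²·[O₂]) = (0.00959)² / ((3.79e-4)²·(1.78)) = 360
Qc = 360 > Kc = 33.7, so the reverse reaction proceeds.

in the reverse direction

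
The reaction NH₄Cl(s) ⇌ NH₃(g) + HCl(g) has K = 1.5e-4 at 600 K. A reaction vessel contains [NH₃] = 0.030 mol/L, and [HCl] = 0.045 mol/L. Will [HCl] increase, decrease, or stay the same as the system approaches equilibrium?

decrease

(NH₄Cl is a pure solid — omitted from Q.)
Q = [NH₃]·[HCl] = (0.030)·(0.045) = 0.0013
Q = 0.0013 > K = 1.5e-4: net reverse reaction.
HCl is a product, so it decreases.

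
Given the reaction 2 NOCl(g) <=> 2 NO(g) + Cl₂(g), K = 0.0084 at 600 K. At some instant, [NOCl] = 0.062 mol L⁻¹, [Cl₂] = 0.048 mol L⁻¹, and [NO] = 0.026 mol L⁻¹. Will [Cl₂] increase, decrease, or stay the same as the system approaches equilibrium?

Q = [NO]²·[Cl₂] / [NOCl]² = (0.026)²·(0.048) / (0.062)² = 0.0084
Q = 0.0084 = K; the system is at equilibrium.

stay the same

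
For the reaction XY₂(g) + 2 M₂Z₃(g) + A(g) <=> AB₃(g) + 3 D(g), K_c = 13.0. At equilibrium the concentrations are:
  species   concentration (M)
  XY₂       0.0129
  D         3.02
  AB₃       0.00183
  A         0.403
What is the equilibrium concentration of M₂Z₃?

[M₂Z₃] = 0.864 M

At equilibrium, K_c = [AB₃]·[D]³ / ([XY₂]·[M₂Z₃]²·[A]) = 13.0.
(0.00183)·(3.02)³ / ((0.0129)·([M₂Z₃])²·(0.403)) = 13.0
[M₂Z₃]² = 0.746 ⇒ [M₂Z₃] = 0.864 M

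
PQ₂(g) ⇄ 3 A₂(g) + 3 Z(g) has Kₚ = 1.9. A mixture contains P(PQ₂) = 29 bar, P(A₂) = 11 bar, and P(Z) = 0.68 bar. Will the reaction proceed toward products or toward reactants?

in the reverse direction

Qₚ = P(A₂)³·P(Z)³ / P(PQ₂) = (11)³·(0.68)³ / (29) = 14
Qₚ = 14 > Kₚ = 1.9, so the reverse reaction proceeds.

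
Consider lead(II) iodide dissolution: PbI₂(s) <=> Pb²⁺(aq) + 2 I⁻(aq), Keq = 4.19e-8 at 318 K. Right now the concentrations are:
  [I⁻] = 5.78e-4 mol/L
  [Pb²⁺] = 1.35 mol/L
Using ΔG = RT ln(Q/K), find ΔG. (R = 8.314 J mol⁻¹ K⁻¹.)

ΔG = 6.28 kJ/mol

(PbI₂ is a pure solid — omitted from Q.)
Q = [Pb²⁺]·[I⁻]² = (1.35)·(5.78e-4)² = 4.51e-7
ΔG = RT ln(Q/Keq) = (8.314 J mol⁻¹ K⁻¹)(318 K) × ln(4.51e-7/4.19e-8)
   = (2.644 kJ/mol)(2.376) = 6.28 kJ/mol
ΔG > 0, so the forward reaction is non-spontaneous (proceeds in reverse).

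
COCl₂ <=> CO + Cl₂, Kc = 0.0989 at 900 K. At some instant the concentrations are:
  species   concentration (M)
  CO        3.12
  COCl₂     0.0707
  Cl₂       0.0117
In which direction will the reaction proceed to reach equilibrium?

to the left

Qc = [CO]·[Cl₂] / [COCl₂] = (3.12)·(0.0117) / (0.0707) = 0.516
Qc = 0.516 > Kc = 0.0989, so the reverse reaction proceeds.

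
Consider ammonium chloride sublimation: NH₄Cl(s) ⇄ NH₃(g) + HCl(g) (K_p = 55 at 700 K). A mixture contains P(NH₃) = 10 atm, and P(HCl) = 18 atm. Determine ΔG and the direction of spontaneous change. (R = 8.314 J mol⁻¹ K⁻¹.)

(NH₄Cl is a pure solid — omitted from Q_p.)
Q_p = P(NH₃)·P(HCl) = (10)·(18) = 180
ΔG = RT ln(Q_p/K_p) = (8.314 J mol⁻¹ K⁻¹)(700 K) × ln(180/55)
   = (5.820 kJ/mol)(1.186) = 6.90 kJ/mol
ΔG > 0, so the forward reaction is non-spontaneous (proceeds in reverse).

ΔG = 6.90 kJ/mol; the forward reaction is non-spontaneous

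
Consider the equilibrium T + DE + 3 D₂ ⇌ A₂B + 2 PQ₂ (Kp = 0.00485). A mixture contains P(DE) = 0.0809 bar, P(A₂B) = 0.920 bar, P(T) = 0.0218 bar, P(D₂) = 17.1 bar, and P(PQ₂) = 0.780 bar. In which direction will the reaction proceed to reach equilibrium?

Qp = P(A₂B)·P(PQ₂)² / (P(T)·P(DE)·P(D₂)³) = (0.920)·(0.780)² / ((0.0218)·(0.0809)·(17.1)³) = 0.0635
Qp = 0.0635 > Kp = 0.00485, so the reverse reaction proceeds.

to the left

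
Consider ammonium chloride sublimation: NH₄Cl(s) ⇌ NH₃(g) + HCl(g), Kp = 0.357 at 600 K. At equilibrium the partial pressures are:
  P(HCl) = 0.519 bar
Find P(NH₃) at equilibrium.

P(NH₃) = 0.688 bar

(NH₄Cl is a pure solid — omitted from Kp.)
At equilibrium, Kp = P(NH₃)·P(HCl) = 0.357.
(P(NH₃))·(0.519) = 0.357
P(NH₃) = 0.688 bar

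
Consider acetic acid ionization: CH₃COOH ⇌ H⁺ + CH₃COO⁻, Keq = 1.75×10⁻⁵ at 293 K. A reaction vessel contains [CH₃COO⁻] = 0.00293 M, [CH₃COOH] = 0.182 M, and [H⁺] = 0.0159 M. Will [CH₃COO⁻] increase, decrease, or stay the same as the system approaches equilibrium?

Q = [H⁺]·[CH₃COO⁻] / [CH₃COOH] = (0.0159)·(0.00293) / (0.182) = 2.56×10⁻⁴
Q = 2.56×10⁻⁴ > Keq = 1.75×10⁻⁵: net reverse reaction.
CH₃COO⁻ is a product, so it decreases.

decrease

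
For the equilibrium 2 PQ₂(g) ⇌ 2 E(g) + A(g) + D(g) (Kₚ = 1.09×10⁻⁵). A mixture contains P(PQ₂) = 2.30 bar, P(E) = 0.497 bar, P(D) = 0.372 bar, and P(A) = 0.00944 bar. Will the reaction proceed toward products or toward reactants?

Qₚ = P(E)²·P(A)·P(D) / P(PQ₂)² = (0.497)²·(0.00944)·(0.372) / (2.30)² = 1.64×10⁻⁴
Qₚ = 1.64×10⁻⁴ > Kₚ = 1.09×10⁻⁵, so the reverse reaction proceeds.

reverse (toward reactants)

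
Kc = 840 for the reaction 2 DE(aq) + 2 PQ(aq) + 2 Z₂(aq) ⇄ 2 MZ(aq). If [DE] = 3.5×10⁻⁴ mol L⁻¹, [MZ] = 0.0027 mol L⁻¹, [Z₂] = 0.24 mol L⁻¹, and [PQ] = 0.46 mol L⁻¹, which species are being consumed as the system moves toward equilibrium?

Qc = [MZ]² / ([DE]²·[PQ]²·[Z₂]²) = (0.0027)² / ((3.5×10⁻⁴)²·(0.46)²·(0.24)²) = 4900
Qc = 4900 > Kc = 840: net reverse reaction.

MZ (products)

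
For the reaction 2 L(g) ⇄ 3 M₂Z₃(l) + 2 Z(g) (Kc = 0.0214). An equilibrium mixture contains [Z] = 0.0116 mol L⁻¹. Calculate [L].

(M₂Z₃ is a pure liquid — omitted from Kc.)
At equilibrium, Kc = [Z]² / [L]² = 0.0214.
(0.0116)² / ([L])² = 0.0214
[L]² = 0.00629 ⇒ [L] = 0.0793 mol L⁻¹

[L] = 0.0793 mol L⁻¹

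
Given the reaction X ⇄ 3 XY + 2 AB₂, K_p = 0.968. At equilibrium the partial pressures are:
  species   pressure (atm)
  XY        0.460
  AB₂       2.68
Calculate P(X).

At equilibrium, K_p = P(XY)³·P(AB₂)² / P(X) = 0.968.
(0.460)³·(2.68)² / (P(X)) = 0.968
P(X) = 0.722 atm

P(X) = 0.722 atm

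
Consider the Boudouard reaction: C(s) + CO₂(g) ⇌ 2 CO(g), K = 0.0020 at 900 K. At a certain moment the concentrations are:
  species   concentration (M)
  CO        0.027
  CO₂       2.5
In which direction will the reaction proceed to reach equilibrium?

toward products

(C is a pure solid — omitted from Q.)
Q = [CO]² / [CO₂] = (0.027)² / (2.5) = 2.9×10⁻⁴
Q = 2.9×10⁻⁴ < K = 0.0020, so the forward reaction proceeds.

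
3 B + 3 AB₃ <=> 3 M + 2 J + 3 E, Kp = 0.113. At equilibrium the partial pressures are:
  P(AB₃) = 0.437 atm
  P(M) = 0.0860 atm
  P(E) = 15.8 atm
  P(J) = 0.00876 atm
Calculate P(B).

At equilibrium, Kp = P(M)³·P(J)²·P(E)³ / (P(B)³·P(AB₃)³) = 0.113.
(0.0860)³·(0.00876)²·(15.8)³ / ((P(B))³·(0.437)³) = 0.113
P(B)³ = 0.0204 ⇒ P(B) = 0.273 atm

P(B) = 0.273 atm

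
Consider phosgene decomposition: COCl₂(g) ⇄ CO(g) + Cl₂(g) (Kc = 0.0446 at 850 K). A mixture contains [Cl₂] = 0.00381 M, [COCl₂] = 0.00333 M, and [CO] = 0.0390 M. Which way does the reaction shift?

neither direction; the system is at equilibrium

Qc = [CO]·[Cl₂] / [COCl₂] = (0.0390)·(0.00381) / (0.00333) = 0.0446
Qc = 0.0446 = Kc, so the system is already at equilibrium.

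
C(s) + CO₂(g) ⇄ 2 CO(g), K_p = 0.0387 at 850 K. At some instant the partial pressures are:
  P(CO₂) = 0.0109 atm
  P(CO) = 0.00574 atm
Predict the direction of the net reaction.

forward (toward products)

(C is a pure solid — omitted from Q_p.)
Q_p = P(CO)² / P(CO₂) = (0.00574)² / (0.0109) = 0.00302
Q_p = 0.00302 < K_p = 0.0387, so the forward reaction proceeds.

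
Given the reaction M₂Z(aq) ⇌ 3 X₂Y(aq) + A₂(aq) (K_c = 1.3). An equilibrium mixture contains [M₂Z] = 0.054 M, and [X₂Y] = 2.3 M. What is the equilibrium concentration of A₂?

At equilibrium, K_c = [X₂Y]³·[A₂] / [M₂Z] = 1.3.
(2.3)³·([A₂]) / (0.054) = 1.3
[A₂] = 0.00577 = 0.0058 M

[A₂] = 0.0058 M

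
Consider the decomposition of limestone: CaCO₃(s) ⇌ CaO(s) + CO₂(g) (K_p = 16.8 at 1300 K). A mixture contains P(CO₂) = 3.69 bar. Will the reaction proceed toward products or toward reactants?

in the forward direction

(CaCO₃, CaO are pure solids — omitted from Q_p.)
Q_p = P(CO₂) = 3.69
Q_p = 3.69 < K_p = 16.8, so the forward reaction proceeds.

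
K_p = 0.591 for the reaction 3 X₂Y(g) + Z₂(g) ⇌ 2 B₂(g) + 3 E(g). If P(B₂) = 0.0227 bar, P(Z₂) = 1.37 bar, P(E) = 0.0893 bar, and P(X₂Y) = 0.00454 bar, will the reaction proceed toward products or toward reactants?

Q_p = P(B₂)²·P(E)³ / (P(X₂Y)³·P(Z₂)) = (0.0227)²·(0.0893)³ / ((0.00454)³·(1.37)) = 2.86
Q_p = 2.86 > K_p = 0.591, so the reverse reaction proceeds.

to the left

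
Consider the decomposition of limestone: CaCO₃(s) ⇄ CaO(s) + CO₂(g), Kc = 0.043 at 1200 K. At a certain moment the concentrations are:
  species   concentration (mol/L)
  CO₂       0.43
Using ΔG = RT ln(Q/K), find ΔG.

ΔG = 23.0 kJ/mol

(CaCO₃, CaO are pure solids — omitted from Qc.)
Qc = [CO₂] = 0.430
ΔG = RT ln(Qc/Kc) = (8.314 J mol⁻¹ K⁻¹)(1200 K) × ln(0.430/0.043)
   = (9.977 kJ/mol)(2.303) = 23.0 kJ/mol
ΔG > 0, so the forward reaction is non-spontaneous (proceeds in reverse).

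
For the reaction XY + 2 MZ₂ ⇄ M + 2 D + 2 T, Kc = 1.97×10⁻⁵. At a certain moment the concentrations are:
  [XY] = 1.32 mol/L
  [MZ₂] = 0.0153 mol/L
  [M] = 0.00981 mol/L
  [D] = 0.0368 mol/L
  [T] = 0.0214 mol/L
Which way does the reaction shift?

at equilibrium

Qc = [M]·[D]²·[T]² / ([XY]·[MZ₂]²) = (0.00981)·(0.0368)²·(0.0214)² / ((1.32)·(0.0153)²) = 1.97×10⁻⁵
Qc = 1.97×10⁻⁵ = Kc, so the system is already at equilibrium.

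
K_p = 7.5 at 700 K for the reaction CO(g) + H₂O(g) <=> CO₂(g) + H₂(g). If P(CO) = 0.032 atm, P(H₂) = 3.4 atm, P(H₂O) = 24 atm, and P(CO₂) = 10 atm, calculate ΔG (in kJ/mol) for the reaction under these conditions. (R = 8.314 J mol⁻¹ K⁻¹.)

ΔG = 10.3 kJ/mol

Q_p = P(CO₂)·P(H₂) / (P(CO)·P(H₂O)) = (10)·(3.4) / ((0.032)·(24)) = 44.3
ΔG = RT ln(Q_p/K_p) = (8.314 J mol⁻¹ K⁻¹)(700 K) × ln(44.3/7.5)
   = (5.820 kJ/mol)(1.776) = 10.3 kJ/mol
ΔG > 0, so the forward reaction is non-spontaneous (proceeds in reverse).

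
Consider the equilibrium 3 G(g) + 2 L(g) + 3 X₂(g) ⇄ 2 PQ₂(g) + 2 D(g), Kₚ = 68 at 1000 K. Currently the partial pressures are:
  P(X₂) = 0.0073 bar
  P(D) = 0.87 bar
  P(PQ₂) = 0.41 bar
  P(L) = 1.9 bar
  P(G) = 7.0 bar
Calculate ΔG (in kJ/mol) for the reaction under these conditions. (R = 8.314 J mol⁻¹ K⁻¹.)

Qₚ = P(PQ₂)²·P(D)² / (P(G)³·P(L)²·P(X₂)³) = (0.41)²·(0.87)² / ((7.0)³·(1.9)²·(0.0073)³) = 264
ΔG = RT ln(Qₚ/Kₚ) = (8.314 J mol⁻¹ K⁻¹)(1000 K) × ln(264/68)
   = (8.314 kJ/mol)(1.356) = 11.3 kJ/mol
ΔG > 0, so the forward reaction is non-spontaneous (proceeds in reverse).

ΔG = 11.3 kJ/mol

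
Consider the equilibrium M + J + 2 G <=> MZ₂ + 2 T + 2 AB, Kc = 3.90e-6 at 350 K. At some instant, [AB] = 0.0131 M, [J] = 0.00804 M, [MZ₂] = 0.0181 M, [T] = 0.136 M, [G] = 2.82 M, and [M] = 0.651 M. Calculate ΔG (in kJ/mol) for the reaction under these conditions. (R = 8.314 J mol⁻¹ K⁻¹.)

Qc = [MZ₂]·[T]²·[AB]² / ([M]·[J]·[G]²) = (0.0181)·(0.136)²·(0.0131)² / ((0.651)·(0.00804)·(2.82)²) = 1.38e-6
ΔG = RT ln(Qc/Kc) = (8.314 J mol⁻¹ K⁻¹)(350 K) × ln(1.38e-6/3.90e-6)
   = (2.910 kJ/mol)(-1.039) = -3.02 kJ/mol
ΔG < 0, so the forward reaction is spontaneous (proceeds forward).

ΔG = -3.02 kJ/mol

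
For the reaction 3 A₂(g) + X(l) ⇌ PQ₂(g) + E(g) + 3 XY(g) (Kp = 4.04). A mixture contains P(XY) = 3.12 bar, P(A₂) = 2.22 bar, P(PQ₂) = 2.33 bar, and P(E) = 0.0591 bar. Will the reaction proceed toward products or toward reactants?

(X is a pure liquid — omitted from Qp.)
Qp = P(PQ₂)·P(E)·P(XY)³ / P(A₂)³ = (2.33)·(0.0591)·(3.12)³ / (2.22)³ = 0.382
Qp = 0.382 < Kp = 4.04, so the forward reaction proceeds.

in the forward direction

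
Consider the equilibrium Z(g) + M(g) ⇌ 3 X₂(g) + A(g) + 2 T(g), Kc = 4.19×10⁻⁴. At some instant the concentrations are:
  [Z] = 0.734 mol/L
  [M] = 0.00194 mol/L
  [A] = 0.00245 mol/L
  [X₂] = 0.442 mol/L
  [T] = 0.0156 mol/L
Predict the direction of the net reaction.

forward (toward products)

Qc = [X₂]³·[A]·[T]² / ([Z]·[M]) = (0.442)³·(0.00245)·(0.0156)² / ((0.734)·(0.00194)) = 3.62×10⁻⁵
Qc = 3.62×10⁻⁵ < Kc = 4.19×10⁻⁴, so the forward reaction proceeds.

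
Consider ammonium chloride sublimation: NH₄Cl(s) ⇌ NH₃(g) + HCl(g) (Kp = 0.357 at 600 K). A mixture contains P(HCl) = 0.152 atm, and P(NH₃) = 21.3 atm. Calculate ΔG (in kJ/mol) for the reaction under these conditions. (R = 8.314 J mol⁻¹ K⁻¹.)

ΔG = 11.0 kJ/mol

(NH₄Cl is a pure solid — omitted from Qp.)
Qp = P(NH₃)·P(HCl) = (21.3)·(0.152) = 3.24
ΔG = RT ln(Qp/Kp) = (8.314 J mol⁻¹ K⁻¹)(600 K) × ln(3.24/0.357)
   = (4.988 kJ/mol)(2.206) = 11.0 kJ/mol
ΔG > 0, so the forward reaction is non-spontaneous (proceeds in reverse).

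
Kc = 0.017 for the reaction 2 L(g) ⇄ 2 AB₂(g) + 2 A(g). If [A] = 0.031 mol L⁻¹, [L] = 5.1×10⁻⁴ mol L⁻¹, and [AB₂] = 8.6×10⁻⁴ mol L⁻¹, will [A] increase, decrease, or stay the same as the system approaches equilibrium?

increase

Qc = [AB₂]²·[A]² / [L]² = (8.6×10⁻⁴)²·(0.031)² / (5.1×10⁻⁴)² = 0.0027
Qc = 0.0027 < Kc = 0.017: net forward reaction.
A is a product, so it increases.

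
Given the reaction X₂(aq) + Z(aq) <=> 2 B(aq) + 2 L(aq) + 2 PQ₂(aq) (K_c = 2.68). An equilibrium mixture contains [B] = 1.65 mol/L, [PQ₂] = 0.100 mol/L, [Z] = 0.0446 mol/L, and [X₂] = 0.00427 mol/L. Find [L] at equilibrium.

At equilibrium, K_c = [B]²·[L]²·[PQ₂]² / ([X₂]·[Z]) = 2.68.
(1.65)²·([L])²·(0.100)² / ((0.00427)·(0.0446)) = 2.68
[L]² = 0.0187 ⇒ [L] = 0.137 mol/L

[L] = 0.137 mol/L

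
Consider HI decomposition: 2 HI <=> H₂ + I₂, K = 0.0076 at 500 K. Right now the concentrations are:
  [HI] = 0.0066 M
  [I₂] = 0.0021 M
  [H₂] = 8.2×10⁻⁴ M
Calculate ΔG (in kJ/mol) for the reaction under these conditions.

Q = [H₂]·[I₂] / [HI]² = (8.2×10⁻⁴)·(0.0021) / (0.0066)² = 0.0395
ΔG = RT ln(Q/K) = (8.314 J mol⁻¹ K⁻¹)(500 K) × ln(0.0395/0.0076)
   = (4.157 kJ/mol)(1.648) = 6.85 kJ/mol
ΔG > 0, so the forward reaction is non-spontaneous (proceeds in reverse).

ΔG = 6.85 kJ/mol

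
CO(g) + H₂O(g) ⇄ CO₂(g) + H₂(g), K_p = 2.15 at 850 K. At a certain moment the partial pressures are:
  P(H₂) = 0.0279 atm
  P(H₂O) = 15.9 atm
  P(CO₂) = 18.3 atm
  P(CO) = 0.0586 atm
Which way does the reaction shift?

Q_p = P(CO₂)·P(H₂) / (P(CO)·P(H₂O)) = (18.3)·(0.0279) / ((0.0586)·(15.9)) = 0.548
Q_p = 0.548 < K_p = 2.15, so the forward reaction proceeds.

forward (toward products)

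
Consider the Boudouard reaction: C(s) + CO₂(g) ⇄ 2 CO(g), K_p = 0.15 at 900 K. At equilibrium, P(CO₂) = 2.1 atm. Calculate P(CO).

(C is a pure solid — omitted from K_p.)
At equilibrium, K_p = P(CO)² / P(CO₂) = 0.15.
(P(CO))² / (2.1) = 0.15
P(CO)² = 0.315 ⇒ P(CO) = 0.56 atm

P(CO) = 0.56 atm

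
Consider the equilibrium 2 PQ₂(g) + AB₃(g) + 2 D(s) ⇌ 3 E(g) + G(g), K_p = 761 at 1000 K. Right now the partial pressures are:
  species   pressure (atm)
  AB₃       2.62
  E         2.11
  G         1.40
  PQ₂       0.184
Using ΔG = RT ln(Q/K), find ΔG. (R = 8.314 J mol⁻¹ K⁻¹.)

ΔG = -13.6 kJ/mol

(D is a pure solid — omitted from Q_p.)
Q_p = P(E)³·P(G) / (P(PQ₂)²·P(AB₃)) = (2.11)³·(1.40) / ((0.184)²·(2.62)) = 148
ΔG = RT ln(Q_p/K_p) = (8.314 J mol⁻¹ K⁻¹)(1000 K) × ln(148/761)
   = (8.314 kJ/mol)(-1.637) = -13.6 kJ/mol
ΔG < 0, so the forward reaction is spontaneous (proceeds forward).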